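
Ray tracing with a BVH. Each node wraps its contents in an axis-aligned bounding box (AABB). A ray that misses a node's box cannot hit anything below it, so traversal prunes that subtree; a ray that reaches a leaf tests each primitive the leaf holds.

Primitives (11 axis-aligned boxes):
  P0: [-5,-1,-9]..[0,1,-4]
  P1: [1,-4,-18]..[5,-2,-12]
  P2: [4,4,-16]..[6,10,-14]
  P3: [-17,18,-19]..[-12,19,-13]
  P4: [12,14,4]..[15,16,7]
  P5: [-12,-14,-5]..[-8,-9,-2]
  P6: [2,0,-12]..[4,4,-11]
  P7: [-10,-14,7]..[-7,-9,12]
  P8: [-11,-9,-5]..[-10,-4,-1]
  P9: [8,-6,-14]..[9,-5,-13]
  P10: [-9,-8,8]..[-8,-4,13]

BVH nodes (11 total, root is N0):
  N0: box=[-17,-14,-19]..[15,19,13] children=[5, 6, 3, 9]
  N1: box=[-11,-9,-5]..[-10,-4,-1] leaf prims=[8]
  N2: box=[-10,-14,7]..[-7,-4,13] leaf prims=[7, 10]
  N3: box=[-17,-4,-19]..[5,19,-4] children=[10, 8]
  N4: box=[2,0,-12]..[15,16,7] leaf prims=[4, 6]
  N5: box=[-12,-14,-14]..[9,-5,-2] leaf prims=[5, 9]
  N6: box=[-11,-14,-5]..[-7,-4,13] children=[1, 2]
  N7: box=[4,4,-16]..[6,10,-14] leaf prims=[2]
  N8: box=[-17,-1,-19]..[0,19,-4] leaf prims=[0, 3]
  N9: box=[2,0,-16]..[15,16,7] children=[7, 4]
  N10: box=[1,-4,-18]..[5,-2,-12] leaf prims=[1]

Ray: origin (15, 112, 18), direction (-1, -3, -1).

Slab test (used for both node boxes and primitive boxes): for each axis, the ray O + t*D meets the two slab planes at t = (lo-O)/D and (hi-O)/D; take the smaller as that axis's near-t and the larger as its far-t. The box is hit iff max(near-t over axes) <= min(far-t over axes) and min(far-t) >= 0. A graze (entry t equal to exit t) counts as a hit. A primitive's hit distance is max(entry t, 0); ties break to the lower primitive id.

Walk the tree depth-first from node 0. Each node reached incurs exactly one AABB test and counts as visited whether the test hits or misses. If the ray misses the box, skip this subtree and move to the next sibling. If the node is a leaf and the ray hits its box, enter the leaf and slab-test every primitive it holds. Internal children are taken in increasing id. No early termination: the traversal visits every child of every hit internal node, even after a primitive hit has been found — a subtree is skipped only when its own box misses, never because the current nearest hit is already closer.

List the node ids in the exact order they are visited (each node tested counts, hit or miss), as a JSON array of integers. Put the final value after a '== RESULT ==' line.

Walk:
N0 x:[0,32] y:[31,42] z:[5,37] -> hit [31,32], descend [3, 5, 6, 9]
  N3 x:[10,32] y:[31,116/3] z:[22,37] -> hit [31,32], descend [8, 10]
    N8 x:[15,32] y:[31,113/3] z:[22,37] -> hit [31,32] leaf, test {P0(miss), P3@t=31}
    N10 x:[10,14] y:[38,116/3] z:[30,36] -> miss, prune
  N5 x:[6,27] y:[39,42] z:[20,32] -> miss, prune
  N6 x:[22,26] y:[116/3,42] z:[5,23] -> miss, prune
  N9 x:[0,13] y:[32,112/3] z:[11,34] -> miss, prune

7 AABB tests over nodes [0, 3, 8, 10, 5, 6, 9]; 1 leaf entered; closest P3.

== RESULT ==
[0, 3, 8, 10, 5, 6, 9]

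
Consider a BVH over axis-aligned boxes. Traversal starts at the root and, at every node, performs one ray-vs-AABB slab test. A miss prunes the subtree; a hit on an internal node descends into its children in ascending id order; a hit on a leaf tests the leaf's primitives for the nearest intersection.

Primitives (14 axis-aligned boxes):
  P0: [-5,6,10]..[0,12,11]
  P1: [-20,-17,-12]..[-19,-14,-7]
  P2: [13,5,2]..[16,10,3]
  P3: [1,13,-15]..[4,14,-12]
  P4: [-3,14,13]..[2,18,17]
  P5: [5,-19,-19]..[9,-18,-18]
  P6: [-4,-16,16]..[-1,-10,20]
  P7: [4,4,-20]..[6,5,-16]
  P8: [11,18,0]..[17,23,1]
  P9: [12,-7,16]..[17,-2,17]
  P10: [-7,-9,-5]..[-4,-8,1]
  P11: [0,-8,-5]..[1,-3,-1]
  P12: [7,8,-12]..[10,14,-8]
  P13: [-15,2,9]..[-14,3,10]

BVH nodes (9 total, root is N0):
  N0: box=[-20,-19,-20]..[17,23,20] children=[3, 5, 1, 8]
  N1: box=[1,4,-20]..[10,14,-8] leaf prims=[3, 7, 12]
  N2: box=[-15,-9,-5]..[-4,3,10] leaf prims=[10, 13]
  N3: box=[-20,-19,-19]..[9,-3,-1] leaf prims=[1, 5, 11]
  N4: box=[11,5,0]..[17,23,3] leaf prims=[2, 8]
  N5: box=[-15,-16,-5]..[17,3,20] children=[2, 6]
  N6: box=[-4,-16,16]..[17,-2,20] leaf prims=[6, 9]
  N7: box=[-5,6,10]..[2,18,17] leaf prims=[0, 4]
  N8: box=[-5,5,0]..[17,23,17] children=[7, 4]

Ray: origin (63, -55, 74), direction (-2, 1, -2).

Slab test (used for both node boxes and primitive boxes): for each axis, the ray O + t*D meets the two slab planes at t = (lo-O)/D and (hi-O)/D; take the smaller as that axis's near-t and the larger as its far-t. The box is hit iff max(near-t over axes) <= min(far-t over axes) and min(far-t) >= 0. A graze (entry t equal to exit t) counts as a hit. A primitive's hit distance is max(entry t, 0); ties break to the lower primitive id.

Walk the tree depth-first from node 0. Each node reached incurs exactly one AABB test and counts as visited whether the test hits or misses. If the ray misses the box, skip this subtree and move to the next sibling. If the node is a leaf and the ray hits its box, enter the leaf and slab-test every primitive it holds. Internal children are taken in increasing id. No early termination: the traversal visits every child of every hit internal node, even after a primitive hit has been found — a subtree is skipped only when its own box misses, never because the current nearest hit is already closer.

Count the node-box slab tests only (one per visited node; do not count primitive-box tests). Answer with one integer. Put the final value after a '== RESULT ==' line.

Trace the traversal:
N0 x:[23,83/2] y:[36,78] z:[27,47] -> hit [36,83/2], descend [1, 3, 5, 8]
  N1 x:[53/2,31] y:[59,69] z:[41,47] -> miss, prune
  N3 x:[27,83/2] y:[36,52] z:[75/2,93/2] -> hit [75/2,83/2] leaf, test {P1@t=41, P5(miss), P11(miss)}
  N5 x:[23,39] y:[39,58] z:[27,79/2] -> hit [39,39], descend [2, 6]
    N2 x:[67/2,39] y:[46,58] z:[32,79/2] -> miss, prune
    N6 x:[23,67/2] y:[39,53] z:[27,29] -> miss, prune
  N8 x:[23,34] y:[60,78] z:[57/2,37] -> miss, prune

7 AABB tests over nodes [0, 1, 3, 5, 2, 6, 8]; 1 leaf entered; closest P1.

== RESULT ==
7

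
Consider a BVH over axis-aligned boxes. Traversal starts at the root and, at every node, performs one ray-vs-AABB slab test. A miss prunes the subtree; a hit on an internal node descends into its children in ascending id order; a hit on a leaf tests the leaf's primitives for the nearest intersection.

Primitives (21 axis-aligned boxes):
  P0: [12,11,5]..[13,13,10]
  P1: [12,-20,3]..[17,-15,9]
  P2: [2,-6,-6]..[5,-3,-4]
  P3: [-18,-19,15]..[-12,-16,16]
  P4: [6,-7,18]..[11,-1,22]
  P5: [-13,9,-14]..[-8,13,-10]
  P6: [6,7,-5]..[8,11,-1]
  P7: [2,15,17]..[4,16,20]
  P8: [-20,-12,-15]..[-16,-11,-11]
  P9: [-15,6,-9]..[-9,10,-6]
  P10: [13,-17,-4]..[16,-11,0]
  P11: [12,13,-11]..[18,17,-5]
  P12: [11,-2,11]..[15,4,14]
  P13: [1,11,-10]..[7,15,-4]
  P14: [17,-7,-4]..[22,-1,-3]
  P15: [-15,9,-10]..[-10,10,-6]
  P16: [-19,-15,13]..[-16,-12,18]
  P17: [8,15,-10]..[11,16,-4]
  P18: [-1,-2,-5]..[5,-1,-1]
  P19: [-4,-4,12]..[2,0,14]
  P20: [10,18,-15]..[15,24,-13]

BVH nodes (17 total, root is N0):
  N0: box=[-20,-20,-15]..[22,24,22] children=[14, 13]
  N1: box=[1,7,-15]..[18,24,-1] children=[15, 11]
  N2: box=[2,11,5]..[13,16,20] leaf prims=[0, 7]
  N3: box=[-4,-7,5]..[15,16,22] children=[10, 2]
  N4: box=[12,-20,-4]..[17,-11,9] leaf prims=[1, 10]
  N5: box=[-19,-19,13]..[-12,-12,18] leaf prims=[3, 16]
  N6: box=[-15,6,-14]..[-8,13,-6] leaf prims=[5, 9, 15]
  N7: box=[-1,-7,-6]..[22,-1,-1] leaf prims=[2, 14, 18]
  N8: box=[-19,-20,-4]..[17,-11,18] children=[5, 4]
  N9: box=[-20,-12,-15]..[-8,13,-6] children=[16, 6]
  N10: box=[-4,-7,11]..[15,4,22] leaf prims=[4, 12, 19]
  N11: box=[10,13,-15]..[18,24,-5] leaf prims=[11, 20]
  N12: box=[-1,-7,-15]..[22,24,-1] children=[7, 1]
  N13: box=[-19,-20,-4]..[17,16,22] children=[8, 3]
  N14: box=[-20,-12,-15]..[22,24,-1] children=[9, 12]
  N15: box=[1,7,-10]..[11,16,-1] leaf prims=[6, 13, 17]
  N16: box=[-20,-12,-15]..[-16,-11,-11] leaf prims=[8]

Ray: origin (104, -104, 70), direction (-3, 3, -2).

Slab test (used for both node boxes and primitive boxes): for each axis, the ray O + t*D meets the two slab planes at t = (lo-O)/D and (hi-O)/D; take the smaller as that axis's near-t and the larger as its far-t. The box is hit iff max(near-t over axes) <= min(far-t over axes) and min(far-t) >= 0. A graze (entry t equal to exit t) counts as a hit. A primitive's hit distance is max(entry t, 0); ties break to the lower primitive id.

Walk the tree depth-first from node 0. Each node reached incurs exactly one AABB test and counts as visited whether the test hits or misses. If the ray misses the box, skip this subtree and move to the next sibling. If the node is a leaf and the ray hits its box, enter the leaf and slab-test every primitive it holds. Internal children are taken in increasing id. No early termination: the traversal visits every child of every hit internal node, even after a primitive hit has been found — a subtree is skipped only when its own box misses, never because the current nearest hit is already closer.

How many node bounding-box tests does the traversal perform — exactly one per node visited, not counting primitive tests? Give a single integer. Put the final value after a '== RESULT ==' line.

Traverse from the root:
N0 x:[82/3,124/3] y:[28,128/3] z:[24,85/2] -> hit [28,124/3], descend [13, 14]
  N13 x:[29,41] y:[28,40] z:[24,37] -> hit [29,37], descend [3, 8]
    N3 x:[89/3,36] y:[97/3,40] z:[24,65/2] -> hit [97/3,65/2], descend [2, 10]
      N2 x:[91/3,34] y:[115/3,40] z:[25,65/2] -> miss, prune
      N10 x:[89/3,36] y:[97/3,36] z:[24,59/2] -> miss, prune
    N8 x:[29,41] y:[28,31] z:[26,37] -> hit [29,31], descend [4, 5]
      N4 x:[29,92/3] y:[28,31] z:[61/2,37] -> hit [61/2,92/3] leaf, test {P1(miss), P10(miss)}
      N5 x:[116/3,41] y:[85/3,92/3] z:[26,57/2] -> miss, prune
  N14 x:[82/3,124/3] y:[92/3,128/3] z:[71/2,85/2] -> hit [71/2,124/3], descend [9, 12]
    N9 x:[112/3,124/3] y:[92/3,39] z:[38,85/2] -> hit [38,39], descend [6, 16]
      N6 x:[112/3,119/3] y:[110/3,39] z:[38,42] -> hit [38,39] leaf, test {P5(miss), P9@t=38, P15@t=38}
      N16 x:[40,124/3] y:[92/3,31] z:[81/2,85/2] -> miss, prune
    N12 x:[82/3,35] y:[97/3,128/3] z:[71/2,85/2] -> miss, prune

order=[0, 13, 3, 2, 10, 8, 4, 5, 14, 9, 6, 16, 12]  |boxes|=13  |leaves|=2  hit=P9

== RESULT ==
13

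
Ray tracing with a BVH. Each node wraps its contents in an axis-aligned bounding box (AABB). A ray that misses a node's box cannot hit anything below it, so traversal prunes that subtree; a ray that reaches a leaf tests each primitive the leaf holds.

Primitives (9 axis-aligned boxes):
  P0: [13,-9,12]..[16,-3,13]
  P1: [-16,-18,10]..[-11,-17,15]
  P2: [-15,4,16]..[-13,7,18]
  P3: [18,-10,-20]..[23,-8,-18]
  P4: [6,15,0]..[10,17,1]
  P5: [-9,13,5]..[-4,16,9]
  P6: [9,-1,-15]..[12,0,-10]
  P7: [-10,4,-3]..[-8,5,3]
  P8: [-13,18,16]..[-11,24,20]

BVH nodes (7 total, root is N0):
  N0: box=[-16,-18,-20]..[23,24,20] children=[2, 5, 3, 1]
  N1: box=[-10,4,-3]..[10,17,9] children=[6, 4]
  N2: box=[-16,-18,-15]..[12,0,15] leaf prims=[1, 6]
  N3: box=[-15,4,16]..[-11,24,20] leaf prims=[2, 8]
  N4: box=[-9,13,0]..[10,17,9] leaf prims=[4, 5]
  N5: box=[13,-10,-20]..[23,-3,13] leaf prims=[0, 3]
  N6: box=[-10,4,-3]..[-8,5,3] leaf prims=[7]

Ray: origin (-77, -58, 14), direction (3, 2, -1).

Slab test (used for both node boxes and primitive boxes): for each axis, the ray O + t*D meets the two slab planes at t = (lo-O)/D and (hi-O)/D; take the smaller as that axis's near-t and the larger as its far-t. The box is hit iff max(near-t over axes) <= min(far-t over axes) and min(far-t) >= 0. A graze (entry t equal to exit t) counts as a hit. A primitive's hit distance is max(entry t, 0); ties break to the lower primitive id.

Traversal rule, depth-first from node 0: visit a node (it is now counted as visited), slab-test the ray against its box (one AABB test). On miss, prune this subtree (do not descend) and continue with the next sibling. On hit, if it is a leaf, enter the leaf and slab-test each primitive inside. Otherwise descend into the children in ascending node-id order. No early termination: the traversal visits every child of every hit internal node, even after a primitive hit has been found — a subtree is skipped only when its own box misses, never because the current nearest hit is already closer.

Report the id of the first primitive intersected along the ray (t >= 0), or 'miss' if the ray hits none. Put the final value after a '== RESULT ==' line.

Trace the traversal:
N0 x:[61/3,100/3] y:[20,41] z:[-6,34] -> hit [61/3,100/3], descend [1, 2, 3, 5]
  N1 x:[67/3,29] y:[31,75/2] z:[5,17] -> miss, prune
  N2 x:[61/3,89/3] y:[20,29] z:[-1,29] -> hit [61/3,29] leaf, test {P1(miss), P6@t=86/3}
  N3 x:[62/3,22] y:[31,41] z:[-6,-2] -> miss, prune
  N5 x:[30,100/3] y:[24,55/2] z:[1,34] -> miss, prune

Summary -> nodes [0, 1, 2, 3, 5]; box-tests=5; leaf-entries=1; first=P6

== RESULT ==
6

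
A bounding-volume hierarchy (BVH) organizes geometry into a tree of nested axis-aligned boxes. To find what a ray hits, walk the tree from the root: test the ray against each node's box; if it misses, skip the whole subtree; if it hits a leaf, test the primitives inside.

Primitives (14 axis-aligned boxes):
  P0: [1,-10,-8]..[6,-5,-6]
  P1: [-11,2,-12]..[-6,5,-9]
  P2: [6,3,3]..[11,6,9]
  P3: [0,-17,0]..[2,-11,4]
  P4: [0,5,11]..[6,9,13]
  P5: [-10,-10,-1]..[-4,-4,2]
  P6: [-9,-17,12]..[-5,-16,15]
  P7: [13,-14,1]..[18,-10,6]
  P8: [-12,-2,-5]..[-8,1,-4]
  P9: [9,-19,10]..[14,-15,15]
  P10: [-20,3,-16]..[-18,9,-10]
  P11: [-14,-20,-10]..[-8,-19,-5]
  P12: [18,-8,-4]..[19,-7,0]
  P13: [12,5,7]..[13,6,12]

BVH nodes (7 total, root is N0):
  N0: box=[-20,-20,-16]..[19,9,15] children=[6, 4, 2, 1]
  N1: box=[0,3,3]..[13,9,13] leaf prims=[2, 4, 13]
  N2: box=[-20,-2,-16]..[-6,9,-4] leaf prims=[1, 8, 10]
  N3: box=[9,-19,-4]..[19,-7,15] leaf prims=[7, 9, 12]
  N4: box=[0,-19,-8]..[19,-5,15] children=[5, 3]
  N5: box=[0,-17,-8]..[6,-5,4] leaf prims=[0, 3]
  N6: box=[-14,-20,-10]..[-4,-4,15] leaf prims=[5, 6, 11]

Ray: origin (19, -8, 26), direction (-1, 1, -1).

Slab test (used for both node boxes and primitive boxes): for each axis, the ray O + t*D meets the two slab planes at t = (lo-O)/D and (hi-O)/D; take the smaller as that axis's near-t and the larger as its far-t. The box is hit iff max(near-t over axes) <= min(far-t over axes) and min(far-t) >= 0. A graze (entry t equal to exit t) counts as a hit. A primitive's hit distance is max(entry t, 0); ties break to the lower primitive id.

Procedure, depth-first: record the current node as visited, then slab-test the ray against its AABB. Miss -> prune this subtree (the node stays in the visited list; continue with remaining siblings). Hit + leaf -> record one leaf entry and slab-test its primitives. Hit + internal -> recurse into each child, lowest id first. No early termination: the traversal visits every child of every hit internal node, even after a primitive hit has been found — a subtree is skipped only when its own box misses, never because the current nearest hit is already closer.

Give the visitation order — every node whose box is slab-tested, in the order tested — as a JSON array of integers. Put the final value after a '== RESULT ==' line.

Traverse from the root:
N0 x:[0,39] y:[-12,17] z:[11,42] -> hit [11,17], descend [1, 2, 4, 6]
  N1 x:[6,19] y:[11,17] z:[13,23] -> hit [13,17] leaf, test {P2(miss), P4@t=13, P13(miss)}
  N2 x:[25,39] y:[6,17] z:[30,42] -> miss, prune
  N4 x:[0,19] y:[-11,3] z:[11,34] -> miss, prune
  N6 x:[23,33] y:[-12,4] z:[11,36] -> miss, prune

order=[0, 1, 2, 4, 6]  |boxes|=5  |leaves|=1  hit=P4

== RESULT ==
[0, 1, 2, 4, 6]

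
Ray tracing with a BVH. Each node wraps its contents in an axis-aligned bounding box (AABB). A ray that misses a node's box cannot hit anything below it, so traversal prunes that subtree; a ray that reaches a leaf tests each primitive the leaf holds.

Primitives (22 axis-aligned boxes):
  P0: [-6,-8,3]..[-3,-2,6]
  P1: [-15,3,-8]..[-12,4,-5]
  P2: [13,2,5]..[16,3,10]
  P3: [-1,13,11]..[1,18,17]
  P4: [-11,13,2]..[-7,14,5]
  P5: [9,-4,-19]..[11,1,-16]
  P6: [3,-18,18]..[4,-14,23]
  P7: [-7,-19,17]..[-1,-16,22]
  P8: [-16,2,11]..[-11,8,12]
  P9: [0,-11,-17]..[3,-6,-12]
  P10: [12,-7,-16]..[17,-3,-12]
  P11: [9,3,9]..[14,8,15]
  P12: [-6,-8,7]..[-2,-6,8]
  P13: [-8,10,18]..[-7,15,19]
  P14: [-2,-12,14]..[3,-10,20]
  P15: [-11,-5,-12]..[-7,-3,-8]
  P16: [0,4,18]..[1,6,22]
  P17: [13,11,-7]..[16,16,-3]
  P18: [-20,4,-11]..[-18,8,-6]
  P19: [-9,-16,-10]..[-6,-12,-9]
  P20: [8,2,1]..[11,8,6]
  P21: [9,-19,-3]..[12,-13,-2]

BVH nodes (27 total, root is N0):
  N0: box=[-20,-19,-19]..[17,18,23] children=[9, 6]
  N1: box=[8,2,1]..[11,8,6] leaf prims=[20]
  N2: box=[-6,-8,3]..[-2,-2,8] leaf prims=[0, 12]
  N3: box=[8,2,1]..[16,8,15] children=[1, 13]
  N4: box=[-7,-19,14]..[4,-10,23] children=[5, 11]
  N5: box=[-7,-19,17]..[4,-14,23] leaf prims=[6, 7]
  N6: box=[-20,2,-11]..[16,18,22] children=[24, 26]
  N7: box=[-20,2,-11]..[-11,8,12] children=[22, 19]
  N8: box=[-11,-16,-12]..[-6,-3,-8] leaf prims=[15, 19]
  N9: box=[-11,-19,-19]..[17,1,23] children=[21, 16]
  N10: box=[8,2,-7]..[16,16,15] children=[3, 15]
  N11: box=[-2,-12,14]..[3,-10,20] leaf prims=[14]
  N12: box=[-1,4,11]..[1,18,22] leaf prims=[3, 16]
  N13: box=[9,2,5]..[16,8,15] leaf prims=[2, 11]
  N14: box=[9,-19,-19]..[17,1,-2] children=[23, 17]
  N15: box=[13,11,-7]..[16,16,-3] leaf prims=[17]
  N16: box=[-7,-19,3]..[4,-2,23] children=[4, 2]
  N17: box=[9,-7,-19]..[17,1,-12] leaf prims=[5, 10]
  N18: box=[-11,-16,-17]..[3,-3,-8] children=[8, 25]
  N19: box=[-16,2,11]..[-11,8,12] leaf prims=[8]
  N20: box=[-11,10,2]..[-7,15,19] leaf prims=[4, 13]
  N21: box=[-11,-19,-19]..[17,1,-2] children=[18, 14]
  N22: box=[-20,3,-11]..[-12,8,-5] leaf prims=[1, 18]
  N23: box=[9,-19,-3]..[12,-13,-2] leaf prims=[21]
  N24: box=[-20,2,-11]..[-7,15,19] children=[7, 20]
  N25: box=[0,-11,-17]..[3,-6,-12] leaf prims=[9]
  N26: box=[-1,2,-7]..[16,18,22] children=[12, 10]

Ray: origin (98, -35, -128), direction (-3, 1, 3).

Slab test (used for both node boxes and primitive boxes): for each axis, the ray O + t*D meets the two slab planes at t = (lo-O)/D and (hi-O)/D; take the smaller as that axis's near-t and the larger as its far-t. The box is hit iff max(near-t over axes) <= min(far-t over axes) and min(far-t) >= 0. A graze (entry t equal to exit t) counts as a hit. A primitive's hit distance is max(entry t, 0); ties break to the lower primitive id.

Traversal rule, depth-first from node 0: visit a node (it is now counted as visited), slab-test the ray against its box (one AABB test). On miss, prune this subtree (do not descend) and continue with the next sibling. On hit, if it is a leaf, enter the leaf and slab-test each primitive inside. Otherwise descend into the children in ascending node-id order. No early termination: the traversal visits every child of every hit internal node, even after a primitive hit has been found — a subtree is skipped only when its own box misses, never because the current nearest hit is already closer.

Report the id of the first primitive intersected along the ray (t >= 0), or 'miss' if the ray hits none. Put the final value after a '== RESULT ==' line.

Walk:
N0 x:[27,118/3] y:[16,53] z:[109/3,151/3] -> hit [109/3,118/3], descend [6, 9]
  N6 x:[82/3,118/3] y:[37,53] z:[39,50] -> hit [39,118/3], descend [24, 26]
    N24 x:[35,118/3] y:[37,50] z:[39,49] -> hit [39,118/3], descend [7, 20]
      N7 x:[109/3,118/3] y:[37,43] z:[39,140/3] -> hit [39,118/3], descend [19, 22]
        N19 x:[109/3,38] y:[37,43] z:[139/3,140/3] -> miss, prune
        N22 x:[110/3,118/3] y:[38,43] z:[39,41] -> hit [39,118/3] leaf, test {P1(miss), P18@t=39}
      N20 x:[35,109/3] y:[45,50] z:[130/3,49] -> miss, prune
    N26 x:[82/3,33] y:[37,53] z:[121/3,50] -> miss, prune
  N9 x:[27,109/3] y:[16,36] z:[109/3,151/3] -> miss, prune

Summary -> nodes [0, 6, 24, 7, 19, 22, 20, 26, 9]; box-tests=9; leaf-entries=1; first=P18

== RESULT ==
18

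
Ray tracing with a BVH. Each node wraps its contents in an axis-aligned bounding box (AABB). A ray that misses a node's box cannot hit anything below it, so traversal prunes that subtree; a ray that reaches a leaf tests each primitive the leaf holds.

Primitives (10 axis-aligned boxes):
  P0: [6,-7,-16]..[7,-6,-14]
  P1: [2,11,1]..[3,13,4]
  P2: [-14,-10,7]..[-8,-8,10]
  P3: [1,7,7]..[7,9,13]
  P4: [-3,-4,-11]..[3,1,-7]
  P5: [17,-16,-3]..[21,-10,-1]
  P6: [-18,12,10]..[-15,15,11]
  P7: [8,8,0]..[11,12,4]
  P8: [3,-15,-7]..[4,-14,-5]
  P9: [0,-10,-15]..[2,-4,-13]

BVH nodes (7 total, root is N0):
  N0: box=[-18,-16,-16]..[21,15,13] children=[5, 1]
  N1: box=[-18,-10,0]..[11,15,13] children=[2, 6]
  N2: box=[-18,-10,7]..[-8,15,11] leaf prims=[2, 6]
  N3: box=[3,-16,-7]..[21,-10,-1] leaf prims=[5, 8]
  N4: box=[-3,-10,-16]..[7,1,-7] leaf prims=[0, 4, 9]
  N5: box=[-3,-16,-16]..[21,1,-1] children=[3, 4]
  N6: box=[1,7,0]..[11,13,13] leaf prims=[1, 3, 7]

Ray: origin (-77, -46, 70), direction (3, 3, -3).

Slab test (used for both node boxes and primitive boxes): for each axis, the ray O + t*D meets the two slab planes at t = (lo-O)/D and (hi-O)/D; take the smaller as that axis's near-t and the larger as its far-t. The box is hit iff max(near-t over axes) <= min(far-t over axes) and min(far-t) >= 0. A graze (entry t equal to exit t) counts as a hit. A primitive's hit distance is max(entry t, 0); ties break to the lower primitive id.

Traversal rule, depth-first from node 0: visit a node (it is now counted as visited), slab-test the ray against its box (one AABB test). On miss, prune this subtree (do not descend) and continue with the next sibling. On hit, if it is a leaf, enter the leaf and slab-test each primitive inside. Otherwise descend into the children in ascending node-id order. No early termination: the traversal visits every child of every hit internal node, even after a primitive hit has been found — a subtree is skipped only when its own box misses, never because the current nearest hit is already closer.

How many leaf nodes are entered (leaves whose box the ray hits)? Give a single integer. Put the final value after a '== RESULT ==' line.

Walk:
N0 x:[59/3,98/3] y:[10,61/3] z:[19,86/3] -> hit [59/3,61/3], descend [1, 5]
  N1 x:[59/3,88/3] y:[12,61/3] z:[19,70/3] -> hit [59/3,61/3], descend [2, 6]
    N2 x:[59/3,23] y:[12,61/3] z:[59/3,21] -> hit [59/3,61/3] leaf, test {P2(miss), P6@t=59/3}
    N6 x:[26,88/3] y:[53/3,59/3] z:[19,70/3] -> miss, prune
  N5 x:[74/3,98/3] y:[10,47/3] z:[71/3,86/3] -> miss, prune

Visited [0, 1, 2, 6, 5]. Tests: 5 box, 1 leaf. Nearest: P6.

== RESULT ==
1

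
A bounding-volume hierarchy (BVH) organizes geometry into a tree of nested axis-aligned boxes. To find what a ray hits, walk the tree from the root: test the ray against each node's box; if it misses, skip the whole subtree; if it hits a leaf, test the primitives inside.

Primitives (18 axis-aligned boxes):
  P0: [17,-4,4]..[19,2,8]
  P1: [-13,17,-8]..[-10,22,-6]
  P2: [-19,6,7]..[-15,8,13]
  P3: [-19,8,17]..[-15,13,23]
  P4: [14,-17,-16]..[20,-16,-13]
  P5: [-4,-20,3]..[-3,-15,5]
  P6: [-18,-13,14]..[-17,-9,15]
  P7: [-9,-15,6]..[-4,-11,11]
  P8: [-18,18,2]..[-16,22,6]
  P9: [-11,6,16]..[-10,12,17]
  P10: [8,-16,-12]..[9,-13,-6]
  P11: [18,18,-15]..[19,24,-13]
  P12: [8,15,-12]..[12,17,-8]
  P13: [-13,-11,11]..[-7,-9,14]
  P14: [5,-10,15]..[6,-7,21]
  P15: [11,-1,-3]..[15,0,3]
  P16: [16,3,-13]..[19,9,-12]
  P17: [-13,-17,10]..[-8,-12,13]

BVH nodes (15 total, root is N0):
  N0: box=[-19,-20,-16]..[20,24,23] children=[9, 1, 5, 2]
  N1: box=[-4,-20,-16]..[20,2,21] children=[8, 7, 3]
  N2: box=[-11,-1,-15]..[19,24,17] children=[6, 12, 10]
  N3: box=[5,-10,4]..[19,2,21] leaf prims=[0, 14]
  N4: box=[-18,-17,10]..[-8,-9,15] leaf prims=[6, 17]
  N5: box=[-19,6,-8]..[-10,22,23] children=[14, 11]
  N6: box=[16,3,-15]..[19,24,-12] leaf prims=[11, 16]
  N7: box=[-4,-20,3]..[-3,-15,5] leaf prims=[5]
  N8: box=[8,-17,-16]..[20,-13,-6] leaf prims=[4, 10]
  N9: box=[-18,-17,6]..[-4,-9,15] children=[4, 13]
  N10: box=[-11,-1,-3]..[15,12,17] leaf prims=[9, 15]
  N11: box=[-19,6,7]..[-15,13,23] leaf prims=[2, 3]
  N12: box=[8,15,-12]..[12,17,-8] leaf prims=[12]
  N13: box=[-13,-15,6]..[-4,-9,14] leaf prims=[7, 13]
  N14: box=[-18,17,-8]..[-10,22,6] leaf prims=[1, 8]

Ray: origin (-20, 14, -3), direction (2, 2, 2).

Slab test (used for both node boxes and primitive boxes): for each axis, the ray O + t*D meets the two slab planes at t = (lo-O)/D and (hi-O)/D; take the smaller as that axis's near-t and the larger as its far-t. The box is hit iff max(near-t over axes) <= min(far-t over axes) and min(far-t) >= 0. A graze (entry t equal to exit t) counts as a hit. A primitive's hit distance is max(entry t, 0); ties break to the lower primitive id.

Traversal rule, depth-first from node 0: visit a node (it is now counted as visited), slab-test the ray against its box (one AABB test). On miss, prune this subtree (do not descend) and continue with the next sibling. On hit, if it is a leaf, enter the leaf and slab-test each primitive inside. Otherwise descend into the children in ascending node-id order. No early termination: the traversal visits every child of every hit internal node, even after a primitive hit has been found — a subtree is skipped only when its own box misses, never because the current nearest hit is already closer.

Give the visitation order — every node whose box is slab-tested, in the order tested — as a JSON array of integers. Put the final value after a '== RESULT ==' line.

Walk:
N0 x:[1/2,20] y:[-17,5] z:[-13/2,13] -> hit [1/2,5], descend [1, 2, 5, 9]
  N1 x:[8,20] y:[-17,-6] z:[-13/2,12] -> miss, prune
  N2 x:[9/2,39/2] y:[-15/2,5] z:[-6,10] -> hit [9/2,5], descend [6, 10, 12]
    N6 x:[18,39/2] y:[-11/2,5] z:[-6,-9/2] -> miss, prune
    N10 x:[9/2,35/2] y:[-15/2,-1] z:[0,10] -> miss, prune
    N12 x:[14,16] y:[1/2,3/2] z:[-9/2,-5/2] -> miss, prune
  N5 x:[1/2,5] y:[-4,4] z:[-5/2,13] -> hit [1/2,4], descend [11, 14]
    N11 x:[1/2,5/2] y:[-4,-1/2] z:[5,13] -> miss, prune
    N14 x:[1,5] y:[3/2,4] z:[-5/2,9/2] -> hit [3/2,4] leaf, test {P1(miss), P8(miss)}
  N9 x:[1,8] y:[-31/2,-23/2] z:[9/2,9] -> miss, prune

Visited [0, 1, 2, 6, 10, 12, 5, 11, 14, 9]. Tests: 10 box, 1 leaf. Nearest: miss.

== RESULT ==
[0, 1, 2, 6, 10, 12, 5, 11, 14, 9]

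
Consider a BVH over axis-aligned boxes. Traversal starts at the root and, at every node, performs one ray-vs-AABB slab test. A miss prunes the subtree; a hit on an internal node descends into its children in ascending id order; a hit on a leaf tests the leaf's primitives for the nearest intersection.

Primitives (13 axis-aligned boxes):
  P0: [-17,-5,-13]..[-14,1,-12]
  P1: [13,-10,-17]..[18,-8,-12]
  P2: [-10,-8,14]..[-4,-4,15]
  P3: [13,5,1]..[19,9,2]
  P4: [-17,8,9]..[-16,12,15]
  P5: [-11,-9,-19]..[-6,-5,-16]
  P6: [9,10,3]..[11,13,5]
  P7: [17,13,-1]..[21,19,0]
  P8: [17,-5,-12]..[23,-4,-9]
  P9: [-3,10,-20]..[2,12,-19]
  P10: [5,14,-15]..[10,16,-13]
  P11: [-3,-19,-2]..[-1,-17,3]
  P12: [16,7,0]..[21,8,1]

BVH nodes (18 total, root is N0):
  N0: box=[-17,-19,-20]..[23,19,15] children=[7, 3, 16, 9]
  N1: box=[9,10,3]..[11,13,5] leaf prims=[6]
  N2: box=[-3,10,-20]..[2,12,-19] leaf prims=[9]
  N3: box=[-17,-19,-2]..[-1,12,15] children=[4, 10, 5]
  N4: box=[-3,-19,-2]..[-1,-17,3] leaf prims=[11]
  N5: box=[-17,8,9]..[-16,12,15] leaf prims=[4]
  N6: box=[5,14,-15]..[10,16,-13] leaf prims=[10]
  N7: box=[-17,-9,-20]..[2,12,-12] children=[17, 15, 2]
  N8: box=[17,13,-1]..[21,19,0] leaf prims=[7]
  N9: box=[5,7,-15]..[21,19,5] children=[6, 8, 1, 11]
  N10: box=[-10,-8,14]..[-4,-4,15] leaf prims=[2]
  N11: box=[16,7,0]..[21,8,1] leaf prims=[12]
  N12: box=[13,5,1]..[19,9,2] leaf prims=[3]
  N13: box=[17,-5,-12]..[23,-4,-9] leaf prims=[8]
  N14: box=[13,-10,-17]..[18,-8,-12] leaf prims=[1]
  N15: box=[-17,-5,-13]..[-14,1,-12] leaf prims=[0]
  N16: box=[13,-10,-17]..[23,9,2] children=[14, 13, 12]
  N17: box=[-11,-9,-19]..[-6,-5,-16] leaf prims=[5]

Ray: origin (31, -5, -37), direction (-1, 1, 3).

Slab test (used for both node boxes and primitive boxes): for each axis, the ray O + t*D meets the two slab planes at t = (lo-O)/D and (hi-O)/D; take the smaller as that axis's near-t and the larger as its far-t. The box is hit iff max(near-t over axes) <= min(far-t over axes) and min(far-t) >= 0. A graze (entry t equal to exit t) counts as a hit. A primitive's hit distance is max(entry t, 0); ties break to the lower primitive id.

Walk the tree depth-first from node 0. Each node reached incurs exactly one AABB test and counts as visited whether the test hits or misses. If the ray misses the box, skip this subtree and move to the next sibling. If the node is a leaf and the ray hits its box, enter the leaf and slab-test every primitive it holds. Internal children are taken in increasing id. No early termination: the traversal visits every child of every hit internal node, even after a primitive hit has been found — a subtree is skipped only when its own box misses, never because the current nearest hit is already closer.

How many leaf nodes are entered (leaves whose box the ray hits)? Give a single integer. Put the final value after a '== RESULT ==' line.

Traverse from the root:
N0 x:[8,48] y:[-14,24] z:[17/3,52/3] -> hit [8,52/3], descend [3, 7, 9, 16]
  N3 x:[32,48] y:[-14,17] z:[35/3,52/3] -> miss, prune
  N7 x:[29,48] y:[-4,17] z:[17/3,25/3] -> miss, prune
  N9 x:[10,26] y:[12,24] z:[22/3,14] -> hit [12,14], descend [1, 6, 8, 11]
    N1 x:[20,22] y:[15,18] z:[40/3,14] -> miss, prune
    N6 x:[21,26] y:[19,21] z:[22/3,8] -> miss, prune
    N8 x:[10,14] y:[18,24] z:[12,37/3] -> miss, prune
    N11 x:[10,15] y:[12,13] z:[37/3,38/3] -> hit [37/3,38/3] leaf, test {P12@t=37/3}
  N16 x:[8,18] y:[-5,14] z:[20/3,13] -> hit [8,13], descend [12, 13, 14]
    N12 x:[12,18] y:[10,14] z:[38/3,13] -> hit [38/3,13] leaf, test {P3@t=38/3}
    N13 x:[8,14] y:[0,1] z:[25/3,28/3] -> miss, prune
    N14 x:[13,18] y:[-5,-3] z:[20/3,25/3] -> miss, prune

12 AABB tests over nodes [0, 3, 7, 9, 1, 6, 8, 11, 16, 12, 13, 14]; 2 leaves entered; closest P12.

== RESULT ==
2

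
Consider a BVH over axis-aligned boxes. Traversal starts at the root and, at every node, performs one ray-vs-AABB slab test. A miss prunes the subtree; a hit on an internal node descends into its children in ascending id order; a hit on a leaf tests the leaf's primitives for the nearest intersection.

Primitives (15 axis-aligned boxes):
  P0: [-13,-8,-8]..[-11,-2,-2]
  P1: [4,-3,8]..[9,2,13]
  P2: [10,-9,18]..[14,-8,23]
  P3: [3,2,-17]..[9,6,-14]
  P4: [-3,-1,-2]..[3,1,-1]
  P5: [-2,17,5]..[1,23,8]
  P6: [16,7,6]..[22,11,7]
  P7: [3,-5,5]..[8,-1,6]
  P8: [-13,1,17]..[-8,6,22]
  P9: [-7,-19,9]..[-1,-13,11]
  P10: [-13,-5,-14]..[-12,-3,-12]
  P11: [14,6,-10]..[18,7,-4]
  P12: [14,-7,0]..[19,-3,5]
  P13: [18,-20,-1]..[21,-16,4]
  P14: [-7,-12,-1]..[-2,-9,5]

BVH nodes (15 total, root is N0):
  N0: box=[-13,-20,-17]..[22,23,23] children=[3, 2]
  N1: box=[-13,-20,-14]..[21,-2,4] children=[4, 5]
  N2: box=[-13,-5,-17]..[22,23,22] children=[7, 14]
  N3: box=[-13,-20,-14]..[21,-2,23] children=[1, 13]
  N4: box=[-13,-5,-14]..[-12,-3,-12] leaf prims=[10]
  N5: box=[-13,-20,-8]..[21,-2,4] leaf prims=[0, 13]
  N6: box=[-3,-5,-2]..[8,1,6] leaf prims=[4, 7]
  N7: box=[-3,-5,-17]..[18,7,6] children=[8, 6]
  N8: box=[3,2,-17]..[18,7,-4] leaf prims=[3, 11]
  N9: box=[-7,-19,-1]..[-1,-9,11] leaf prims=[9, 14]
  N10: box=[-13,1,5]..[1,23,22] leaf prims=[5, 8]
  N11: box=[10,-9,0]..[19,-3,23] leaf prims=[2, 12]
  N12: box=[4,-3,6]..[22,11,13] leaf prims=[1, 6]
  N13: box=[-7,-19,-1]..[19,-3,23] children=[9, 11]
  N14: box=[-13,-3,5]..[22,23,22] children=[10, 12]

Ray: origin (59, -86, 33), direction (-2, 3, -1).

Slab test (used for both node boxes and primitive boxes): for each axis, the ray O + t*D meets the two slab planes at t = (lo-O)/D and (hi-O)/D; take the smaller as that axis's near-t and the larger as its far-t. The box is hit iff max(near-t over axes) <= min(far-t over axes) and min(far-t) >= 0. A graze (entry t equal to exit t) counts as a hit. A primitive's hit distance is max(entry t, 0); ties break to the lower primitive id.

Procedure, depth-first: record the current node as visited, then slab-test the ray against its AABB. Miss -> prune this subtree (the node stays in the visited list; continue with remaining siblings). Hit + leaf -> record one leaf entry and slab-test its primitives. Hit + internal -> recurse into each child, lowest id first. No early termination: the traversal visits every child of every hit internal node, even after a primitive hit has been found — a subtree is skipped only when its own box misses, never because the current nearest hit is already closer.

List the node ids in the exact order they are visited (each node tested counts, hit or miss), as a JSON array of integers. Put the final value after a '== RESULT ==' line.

Trace the traversal:
N0 x:[37/2,36] y:[22,109/3] z:[10,50] -> hit [22,36], descend [2, 3]
  N2 x:[37/2,36] y:[27,109/3] z:[11,50] -> hit [27,36], descend [7, 14]
    N7 x:[41/2,31] y:[27,31] z:[27,50] -> hit [27,31], descend [6, 8]
      N6 x:[51/2,31] y:[27,29] z:[27,35] -> hit [27,29] leaf, test {P4(miss), P7@t=27}
      N8 x:[41/2,28] y:[88/3,31] z:[37,50] -> miss, prune
    N14 x:[37/2,36] y:[83/3,109/3] z:[11,28] -> hit [83/3,28], descend [10, 12]
      N10 x:[29,36] y:[29,109/3] z:[11,28] -> miss, prune
      N12 x:[37/2,55/2] y:[83/3,97/3] z:[20,27] -> miss, prune
  N3 x:[19,36] y:[22,28] z:[10,47] -> hit [22,28], descend [1, 13]
    N1 x:[19,36] y:[22,28] z:[29,47] -> miss, prune
    N13 x:[20,33] y:[67/3,83/3] z:[10,34] -> hit [67/3,83/3], descend [9, 11]
      N9 x:[30,33] y:[67/3,77/3] z:[22,34] -> miss, prune
      N11 x:[20,49/2] y:[77/3,83/3] z:[10,33] -> miss, prune

Visited [0, 2, 7, 6, 8, 14, 10, 12, 3, 1, 13, 9, 11]. Tests: 13 box, 1 leaf. Nearest: P7.

== RESULT ==
[0, 2, 7, 6, 8, 14, 10, 12, 3, 1, 13, 9, 11]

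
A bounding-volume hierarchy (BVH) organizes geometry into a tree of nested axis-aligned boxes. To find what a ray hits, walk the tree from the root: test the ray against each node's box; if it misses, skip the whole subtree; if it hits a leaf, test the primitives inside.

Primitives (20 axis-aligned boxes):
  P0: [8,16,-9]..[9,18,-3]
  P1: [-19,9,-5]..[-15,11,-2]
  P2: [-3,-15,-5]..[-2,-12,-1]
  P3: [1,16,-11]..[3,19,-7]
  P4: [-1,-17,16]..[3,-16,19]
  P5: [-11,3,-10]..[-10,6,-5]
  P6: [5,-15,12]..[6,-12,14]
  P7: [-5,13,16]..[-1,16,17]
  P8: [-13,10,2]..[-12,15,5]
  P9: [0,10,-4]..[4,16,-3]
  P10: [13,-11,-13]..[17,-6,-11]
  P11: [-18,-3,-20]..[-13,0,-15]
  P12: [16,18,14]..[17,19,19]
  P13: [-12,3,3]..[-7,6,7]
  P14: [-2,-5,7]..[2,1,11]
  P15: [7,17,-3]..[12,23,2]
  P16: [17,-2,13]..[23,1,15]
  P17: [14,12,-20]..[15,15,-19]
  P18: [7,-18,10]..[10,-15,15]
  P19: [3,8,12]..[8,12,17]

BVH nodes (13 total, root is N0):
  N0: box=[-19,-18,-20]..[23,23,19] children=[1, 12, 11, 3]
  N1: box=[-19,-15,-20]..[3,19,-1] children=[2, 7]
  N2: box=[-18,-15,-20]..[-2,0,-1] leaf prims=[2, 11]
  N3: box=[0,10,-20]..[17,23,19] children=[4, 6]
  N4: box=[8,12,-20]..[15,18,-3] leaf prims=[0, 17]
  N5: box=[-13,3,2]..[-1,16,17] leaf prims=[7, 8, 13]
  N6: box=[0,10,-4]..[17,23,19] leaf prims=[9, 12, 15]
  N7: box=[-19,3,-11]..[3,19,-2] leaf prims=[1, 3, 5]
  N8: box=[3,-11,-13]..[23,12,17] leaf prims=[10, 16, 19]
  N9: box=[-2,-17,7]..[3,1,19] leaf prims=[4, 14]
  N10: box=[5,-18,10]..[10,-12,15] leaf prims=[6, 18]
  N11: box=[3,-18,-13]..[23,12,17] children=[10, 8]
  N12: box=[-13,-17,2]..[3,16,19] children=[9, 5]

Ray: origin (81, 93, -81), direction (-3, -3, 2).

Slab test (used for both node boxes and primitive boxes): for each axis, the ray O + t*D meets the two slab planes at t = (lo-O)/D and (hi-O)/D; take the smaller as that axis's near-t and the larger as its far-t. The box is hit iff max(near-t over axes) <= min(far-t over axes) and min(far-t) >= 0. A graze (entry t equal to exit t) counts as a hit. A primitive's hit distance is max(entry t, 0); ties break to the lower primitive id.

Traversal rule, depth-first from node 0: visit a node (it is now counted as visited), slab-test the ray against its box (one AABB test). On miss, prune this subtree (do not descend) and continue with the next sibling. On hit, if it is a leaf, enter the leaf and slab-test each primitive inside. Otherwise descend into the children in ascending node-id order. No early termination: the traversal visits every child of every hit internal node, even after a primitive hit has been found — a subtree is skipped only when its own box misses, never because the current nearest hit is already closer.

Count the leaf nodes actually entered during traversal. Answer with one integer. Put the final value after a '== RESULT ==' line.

Trace the traversal:
N0 x:[58/3,100/3] y:[70/3,37] z:[61/2,50] -> hit [61/2,100/3], descend [1, 3, 11, 12]
  N1 x:[26,100/3] y:[74/3,36] z:[61/2,40] -> hit [61/2,100/3], descend [2, 7]
    N2 x:[83/3,33] y:[31,36] z:[61/2,40] -> hit [31,33] leaf, test {P2(miss), P11@t=94/3}
    N7 x:[26,100/3] y:[74/3,30] z:[35,79/2] -> miss, prune
  N3 x:[64/3,27] y:[70/3,83/3] z:[61/2,50] -> miss, prune
  N11 x:[58/3,26] y:[27,37] z:[34,49] -> miss, prune
  N12 x:[26,94/3] y:[77/3,110/3] z:[83/2,50] -> miss, prune

7 AABB tests over nodes [0, 1, 2, 7, 3, 11, 12]; 1 leaf entered; closest P11.

== RESULT ==
1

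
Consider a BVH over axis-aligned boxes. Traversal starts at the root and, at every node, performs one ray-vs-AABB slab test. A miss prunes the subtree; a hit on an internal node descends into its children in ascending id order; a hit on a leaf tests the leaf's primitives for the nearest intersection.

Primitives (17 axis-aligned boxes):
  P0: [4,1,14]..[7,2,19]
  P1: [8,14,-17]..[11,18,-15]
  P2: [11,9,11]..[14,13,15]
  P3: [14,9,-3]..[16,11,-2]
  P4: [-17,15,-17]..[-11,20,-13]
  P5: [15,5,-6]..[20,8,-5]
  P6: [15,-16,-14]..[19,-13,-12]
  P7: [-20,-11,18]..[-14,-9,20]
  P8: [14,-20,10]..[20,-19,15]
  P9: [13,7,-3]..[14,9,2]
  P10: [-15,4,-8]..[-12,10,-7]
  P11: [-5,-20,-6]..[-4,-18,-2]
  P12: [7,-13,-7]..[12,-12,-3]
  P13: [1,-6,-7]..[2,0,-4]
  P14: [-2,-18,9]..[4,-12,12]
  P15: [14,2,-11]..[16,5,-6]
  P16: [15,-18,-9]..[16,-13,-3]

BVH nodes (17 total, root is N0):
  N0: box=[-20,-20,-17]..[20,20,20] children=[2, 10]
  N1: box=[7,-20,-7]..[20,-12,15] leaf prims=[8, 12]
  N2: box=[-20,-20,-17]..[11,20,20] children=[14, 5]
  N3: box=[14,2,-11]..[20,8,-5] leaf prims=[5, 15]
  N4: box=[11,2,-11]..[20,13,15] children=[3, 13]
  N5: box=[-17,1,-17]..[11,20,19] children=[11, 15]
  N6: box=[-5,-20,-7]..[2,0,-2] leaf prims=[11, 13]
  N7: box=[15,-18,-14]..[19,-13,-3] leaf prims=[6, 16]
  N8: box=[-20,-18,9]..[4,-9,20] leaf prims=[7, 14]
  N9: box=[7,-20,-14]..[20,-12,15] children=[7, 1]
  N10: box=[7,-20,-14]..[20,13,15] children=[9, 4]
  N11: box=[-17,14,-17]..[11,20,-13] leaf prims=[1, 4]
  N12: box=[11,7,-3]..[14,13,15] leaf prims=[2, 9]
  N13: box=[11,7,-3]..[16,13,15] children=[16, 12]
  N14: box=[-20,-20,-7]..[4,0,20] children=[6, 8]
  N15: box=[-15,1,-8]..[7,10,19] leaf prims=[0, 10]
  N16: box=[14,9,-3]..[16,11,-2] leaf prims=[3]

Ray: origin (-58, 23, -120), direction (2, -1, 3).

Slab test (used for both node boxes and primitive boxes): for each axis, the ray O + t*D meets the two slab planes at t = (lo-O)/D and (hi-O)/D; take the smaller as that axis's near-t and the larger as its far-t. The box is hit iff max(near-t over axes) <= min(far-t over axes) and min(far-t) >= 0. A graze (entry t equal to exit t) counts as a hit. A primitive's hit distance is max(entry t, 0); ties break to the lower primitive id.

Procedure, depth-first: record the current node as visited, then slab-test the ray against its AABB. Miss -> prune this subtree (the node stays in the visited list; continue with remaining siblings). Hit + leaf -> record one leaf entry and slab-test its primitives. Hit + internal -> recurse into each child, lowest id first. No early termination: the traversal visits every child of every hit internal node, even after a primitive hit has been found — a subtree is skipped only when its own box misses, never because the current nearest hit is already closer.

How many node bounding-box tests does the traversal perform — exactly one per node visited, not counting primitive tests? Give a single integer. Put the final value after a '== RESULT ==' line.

Trace the traversal:
N0 x:[19,39] y:[3,43] z:[103/3,140/3] -> hit [103/3,39], descend [2, 10]
  N2 x:[19,69/2] y:[3,43] z:[103/3,140/3] -> hit [103/3,69/2], descend [5, 14]
    N5 x:[41/2,69/2] y:[3,22] z:[103/3,139/3] -> miss, prune
    N14 x:[19,31] y:[23,43] z:[113/3,140/3] -> miss, prune
  N10 x:[65/2,39] y:[10,43] z:[106/3,45] -> hit [106/3,39], descend [4, 9]
    N4 x:[69/2,39] y:[10,21] z:[109/3,45] -> miss, prune
    N9 x:[65/2,39] y:[35,43] z:[106/3,45] -> hit [106/3,39], descend [1, 7]
      N1 x:[65/2,39] y:[35,43] z:[113/3,45] -> hit [113/3,39] leaf, test {P8(miss), P12(miss)}
      N7 x:[73/2,77/2] y:[36,41] z:[106/3,39] -> hit [73/2,77/2] leaf, test {P6(miss), P16@t=37}

Visited [0, 2, 5, 14, 10, 4, 9, 1, 7]. Tests: 9 box, 2 leaf. Nearest: P16.

== RESULT ==
9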